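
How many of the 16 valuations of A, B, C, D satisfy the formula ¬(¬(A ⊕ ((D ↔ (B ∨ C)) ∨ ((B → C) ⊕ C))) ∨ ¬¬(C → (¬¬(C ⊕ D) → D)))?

A | B | C | D | (B ∨ C) | (D ↔ (B ∨ C)) | (B → C) | ((B → C) ⊕ C) | (C ⊕ D) | ¬(C ⊕ D) | ¬¬(C ⊕ D) | (¬¬(C ⊕ D) → D) | (C → (¬¬(C ⊕ D) → D)) | ¬(C → (¬¬(C ⊕ D) → D)) | ¬¬(C → (¬¬(C ⊕ D) → D)) | φ
- | - | - | - | ------- | ------------- | ------- | ------------- | ------- | -------- | --------- | --------------- | --------------------- | ---------------------- | ----------------------- | -
F | F | F | F |    F    |       T       |    T    |       T       |    F    |    T     |     F     |        T        |           T           |           F            |            T            | F
F | F | F | T |    F    |       F       |    T    |       T       |    T    |    F     |     T     |        T        |           T           |           F            |            T            | F
F | F | T | F |    T    |       F       |    T    |       F       |    T    |    F     |     T     |        F        |           F           |           T            |            F            | F
F | F | T | T |    T    |       T       |    T    |       F       |    F    |    T     |     F     |        T        |           T           |           F            |            T            | F
F | T | F | F |    T    |       F       |    F    |       F       |    F    |    T     |     F     |        T        |           T           |           F            |            T            | F
F | T | F | T |    T    |       T       |    F    |       F       |    T    |    F     |     T     |        T        |           T           |           F            |            T            | F
F | T | T | F |    T    |       F       |    T    |       F       |    T    |    F     |     T     |        F        |           F           |           T            |            F            | F
F | T | T | T |    T    |       T       |    T    |       F       |    F    |    T     |     F     |        T        |           T           |           F            |            T            | F
T | F | F | F |    F    |       T       |    T    |       T       |    F    |    T     |     F     |        T        |           T           |           F            |            T            | F
T | F | F | T |    F    |       F       |    T    |       T       |    T    |    F     |     T     |        T        |           T           |           F            |            T            | F
T | F | T | F |    T    |       F       |    T    |       F       |    T    |    F     |     T     |        F        |           F           |           T            |            F            | T
T | F | T | T |    T    |       T       |    T    |       F       |    F    |    T     |     F     |        T        |           T           |           F            |            T            | F
T | T | F | F |    T    |       F       |    F    |       F       |    F    |    T     |     F     |        T        |           T           |           F            |            T            | F
T | T | F | T |    T    |       T       |    F    |       F       |    T    |    F     |     T     |        T        |           T           |           F            |            T            | F
T | T | T | F |    T    |       F       |    T    |       F       |    T    |    F     |     T     |        F        |           F           |           T            |            F            | T
T | T | T | T |    T    |       T       |    T    |       F       |    F    |    T     |     F     |        T        |           T           |           F            |            T            | F
The formula is true on 2 of the 16 rows.

2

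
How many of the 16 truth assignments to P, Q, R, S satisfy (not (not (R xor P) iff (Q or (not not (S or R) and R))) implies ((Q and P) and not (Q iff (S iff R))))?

9

P | Q | R | S | φ
- | - | - | - | -
1 | 1 | 1 | 1 | 1
1 | 1 | 1 | 0 | 1
1 | 1 | 0 | 1 | 1
1 | 1 | 0 | 0 | 0
1 | 0 | 1 | 1 | 1
1 | 0 | 1 | 0 | 1
1 | 0 | 0 | 1 | 1
1 | 0 | 0 | 0 | 1
0 | 1 | 1 | 1 | 0
0 | 1 | 1 | 0 | 0
0 | 1 | 0 | 1 | 1
0 | 1 | 0 | 0 | 1
0 | 0 | 1 | 1 | 0
0 | 0 | 1 | 0 | 0
0 | 0 | 0 | 1 | 0
0 | 0 | 0 | 0 | 0
The formula is true on 9 of the 16 rows.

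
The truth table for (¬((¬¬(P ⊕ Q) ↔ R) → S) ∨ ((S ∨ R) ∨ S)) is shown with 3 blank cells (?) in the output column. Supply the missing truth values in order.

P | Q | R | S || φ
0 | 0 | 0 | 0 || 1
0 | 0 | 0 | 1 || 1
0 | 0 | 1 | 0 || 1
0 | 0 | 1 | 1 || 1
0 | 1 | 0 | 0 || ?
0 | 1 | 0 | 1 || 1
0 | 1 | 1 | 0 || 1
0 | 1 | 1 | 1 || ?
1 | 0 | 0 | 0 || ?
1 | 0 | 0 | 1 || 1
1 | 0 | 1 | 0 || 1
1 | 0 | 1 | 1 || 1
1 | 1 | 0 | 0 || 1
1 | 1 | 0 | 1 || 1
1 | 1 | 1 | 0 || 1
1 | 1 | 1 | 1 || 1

0, 1, 0

Row P=0, Q=1, R=0, S=0: ¬((¬¬(P ⊕ Q) ↔ R) → S) = 0, ((S ∨ R) ∨ S) = 0, so the formula = 0.
Row P=0, Q=1, R=1, S=1: ¬((¬¬(P ⊕ Q) ↔ R) → S) = 0, ((S ∨ R) ∨ S) = 1, so the formula = 1.
Row P=1, Q=0, R=0, S=0: ¬((¬¬(P ⊕ Q) ↔ R) → S) = 0, ((S ∨ R) ∨ S) = 0, so the formula = 0.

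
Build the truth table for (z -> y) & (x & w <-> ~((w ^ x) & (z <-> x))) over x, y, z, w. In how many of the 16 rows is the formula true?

  x   |   y   |   z   |   w   || (z -> y) | (x & w) | (w ^ x) | (z <-> x) | ((w ^ x) & (z <-> x)) | ~((w ^ x) & (z <-> x)) |   φ  
 True |  True |  True |  True ||   True   |   True  |  False  |    True   |         False         |          True          |  True
 True |  True |  True | False ||   True   |  False  |   True  |    True   |          True         |         False          |  True
 True |  True | False |  True ||   True   |   True  |  False  |   False   |         False         |          True          |  True
 True |  True | False | False ||   True   |  False  |   True  |   False   |         False         |          True          | False
 True | False |  True |  True ||  False   |   True  |  False  |    True   |         False         |          True          | False
 True | False |  True | False ||  False   |  False  |   True  |    True   |          True         |         False          | False
 True | False | False |  True ||   True   |   True  |  False  |   False   |         False         |          True          |  True
 True | False | False | False ||   True   |  False  |   True  |   False   |         False         |          True          | False
False |  True |  True |  True ||   True   |  False  |   True  |   False   |         False         |          True          | False
False |  True |  True | False ||   True   |  False  |  False  |   False   |         False         |          True          | False
False |  True | False |  True ||   True   |  False  |   True  |    True   |          True         |         False          |  True
False |  True | False | False ||   True   |  False  |  False  |    True   |         False         |          True          | False
False | False |  True |  True ||  False   |  False  |   True  |   False   |         False         |          True          | False
False | False |  True | False ||  False   |  False  |  False  |   False   |         False         |          True          | False
False | False | False |  True ||   True   |  False  |   True  |    True   |          True         |         False          |  True
False | False | False | False ||   True   |  False  |  False  |    True   |         False         |          True          | False
The formula is true on 6 of the 16 rows.

6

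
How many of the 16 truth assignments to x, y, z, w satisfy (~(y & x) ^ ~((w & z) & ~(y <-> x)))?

  x   |   y   |   z   |   w   |   φ  
----- | ----- | ----- | ----- | -----
 True |  True |  True |  True |  True
 True |  True |  True | False |  True
 True |  True | False |  True |  True
 True |  True | False | False |  True
 True | False |  True |  True |  True
 True | False |  True | False | False
 True | False | False |  True | False
 True | False | False | False | False
False |  True |  True |  True |  True
False |  True |  True | False | False
False |  True | False |  True | False
False |  True | False | False | False
False | False |  True |  True | False
False | False |  True | False | False
False | False | False |  True | False
False | False | False | False | False
The formula is true on 6 of the 16 rows.

6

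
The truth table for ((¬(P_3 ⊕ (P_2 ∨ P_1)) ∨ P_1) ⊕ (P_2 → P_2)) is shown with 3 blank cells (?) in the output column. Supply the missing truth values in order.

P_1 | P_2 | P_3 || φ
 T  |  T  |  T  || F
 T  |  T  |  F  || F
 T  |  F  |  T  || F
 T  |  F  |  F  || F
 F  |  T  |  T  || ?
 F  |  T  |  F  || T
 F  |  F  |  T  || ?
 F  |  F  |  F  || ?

F, T, F

Row P_1=F, P_2=T, P_3=T: (¬(P_3 ⊕ (P_2 ∨ P_1)) ∨ P_1) = T, (P_2 → P_2) = T, so the formula = F.
Row P_1=F, P_2=F, P_3=T: (¬(P_3 ⊕ (P_2 ∨ P_1)) ∨ P_1) = F, (P_2 → P_2) = T, so the formula = T.
Row P_1=F, P_2=F, P_3=F: (¬(P_3 ⊕ (P_2 ∨ P_1)) ∨ P_1) = T, (P_2 → P_2) = T, so the formula = F.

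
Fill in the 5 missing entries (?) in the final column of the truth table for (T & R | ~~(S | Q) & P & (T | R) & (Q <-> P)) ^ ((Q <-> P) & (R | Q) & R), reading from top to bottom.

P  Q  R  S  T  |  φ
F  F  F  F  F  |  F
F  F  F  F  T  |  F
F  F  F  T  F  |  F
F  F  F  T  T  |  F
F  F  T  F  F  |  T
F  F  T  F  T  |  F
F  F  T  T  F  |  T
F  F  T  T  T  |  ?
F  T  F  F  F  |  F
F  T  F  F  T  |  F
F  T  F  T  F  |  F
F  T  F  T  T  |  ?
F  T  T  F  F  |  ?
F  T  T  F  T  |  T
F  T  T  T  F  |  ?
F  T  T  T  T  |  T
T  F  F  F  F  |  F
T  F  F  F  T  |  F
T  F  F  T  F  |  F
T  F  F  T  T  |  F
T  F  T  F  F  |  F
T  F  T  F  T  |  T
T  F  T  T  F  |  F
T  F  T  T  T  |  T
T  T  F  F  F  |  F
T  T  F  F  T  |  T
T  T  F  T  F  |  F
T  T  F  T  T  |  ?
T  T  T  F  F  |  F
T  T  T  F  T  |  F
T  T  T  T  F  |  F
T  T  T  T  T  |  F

F, F, F, F, T

Row P=F, Q=F, R=T, S=T, T=T: (T & R | ~~(S | Q) & P & (T | R) & (Q <-> P)) = T, ((Q <-> P) & (R | Q) & R) = T, so the formula = F.
Row P=F, Q=T, R=F, S=T, T=T: (T & R | ~~(S | Q) & P & (T | R) & (Q <-> P)) = F, ((Q <-> P) & (R | Q) & R) = F, so the formula = F.
Row P=F, Q=T, R=T, S=F, T=F: (T & R | ~~(S | Q) & P & (T | R) & (Q <-> P)) = F, ((Q <-> P) & (R | Q) & R) = F, so the formula = F.
Row P=F, Q=T, R=T, S=T, T=F: (T & R | ~~(S | Q) & P & (T | R) & (Q <-> P)) = F, ((Q <-> P) & (R | Q) & R) = F, so the formula = F.
Row P=T, Q=T, R=F, S=T, T=T: (T & R | ~~(S | Q) & P & (T | R) & (Q <-> P)) = T, ((Q <-> P) & (R | Q) & R) = F, so the formula = T.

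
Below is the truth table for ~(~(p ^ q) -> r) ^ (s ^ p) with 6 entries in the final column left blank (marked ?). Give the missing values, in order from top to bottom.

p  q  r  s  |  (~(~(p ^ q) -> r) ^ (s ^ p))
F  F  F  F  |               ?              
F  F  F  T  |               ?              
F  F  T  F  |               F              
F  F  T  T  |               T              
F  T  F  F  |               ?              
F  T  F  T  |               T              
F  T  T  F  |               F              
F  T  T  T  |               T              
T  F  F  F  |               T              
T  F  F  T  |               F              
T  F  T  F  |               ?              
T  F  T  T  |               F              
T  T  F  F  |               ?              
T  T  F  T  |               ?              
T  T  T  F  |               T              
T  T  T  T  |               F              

Row p=F, q=F, r=F, s=F: ~(~(p ^ q) -> r) = T, (s ^ p) = F, so (~(~(p ^ q) -> r) ^ (s ^ p)) = T.
Row p=F, q=F, r=F, s=T: ~(~(p ^ q) -> r) = T, (s ^ p) = T, so (~(~(p ^ q) -> r) ^ (s ^ p)) = F.
Row p=F, q=T, r=F, s=F: ~(~(p ^ q) -> r) = F, (s ^ p) = F, so (~(~(p ^ q) -> r) ^ (s ^ p)) = F.
Row p=T, q=F, r=T, s=F: ~(~(p ^ q) -> r) = F, (s ^ p) = T, so (~(~(p ^ q) -> r) ^ (s ^ p)) = T.
Row p=T, q=T, r=F, s=F: ~(~(p ^ q) -> r) = T, (s ^ p) = T, so (~(~(p ^ q) -> r) ^ (s ^ p)) = F.
Row p=T, q=T, r=F, s=T: ~(~(p ^ q) -> r) = T, (s ^ p) = F, so (~(~(p ^ q) -> r) ^ (s ^ p)) = T.

T, F, F, T, F, T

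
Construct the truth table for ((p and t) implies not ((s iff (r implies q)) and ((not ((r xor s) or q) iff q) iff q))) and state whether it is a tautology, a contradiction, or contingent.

p | q | r | s | t | φ
- | - | - | - | - | -
0 | 0 | 0 | 0 | 0 | 1
0 | 0 | 0 | 0 | 1 | 1
0 | 0 | 0 | 1 | 0 | 1
0 | 0 | 0 | 1 | 1 | 1
0 | 0 | 1 | 0 | 0 | 1
0 | 0 | 1 | 0 | 1 | 1
0 | 0 | 1 | 1 | 0 | 1
0 | 0 | 1 | 1 | 1 | 1
0 | 1 | 0 | 0 | 0 | 1
0 | 1 | 0 | 0 | 1 | 1
0 | 1 | 0 | 1 | 0 | 1
0 | 1 | 0 | 1 | 1 | 1
0 | 1 | 1 | 0 | 0 | 1
0 | 1 | 1 | 0 | 1 | 1
0 | 1 | 1 | 1 | 0 | 1
0 | 1 | 1 | 1 | 1 | 1
1 | 0 | 0 | 0 | 0 | 1
1 | 0 | 0 | 0 | 1 | 1
1 | 0 | 0 | 1 | 0 | 1
1 | 0 | 0 | 1 | 1 | 1
1 | 0 | 1 | 0 | 0 | 1
1 | 0 | 1 | 0 | 1 | 1
1 | 0 | 1 | 1 | 0 | 1
1 | 0 | 1 | 1 | 1 | 1
1 | 1 | 0 | 0 | 0 | 1
1 | 1 | 0 | 0 | 1 | 1
1 | 1 | 0 | 1 | 0 | 1
1 | 1 | 0 | 1 | 1 | 1
1 | 1 | 1 | 0 | 0 | 1
1 | 1 | 1 | 0 | 1 | 1
1 | 1 | 1 | 1 | 0 | 1
1 | 1 | 1 | 1 | 1 | 1
Every row is 1, so the formula is a tautology.

tautology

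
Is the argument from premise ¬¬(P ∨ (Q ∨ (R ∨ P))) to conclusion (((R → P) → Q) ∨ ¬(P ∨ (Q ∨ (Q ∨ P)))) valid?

P | Q | R || φ | ψ
T | T | T || T | T
T | T | F || T | T
T | F | T || T | F
T | F | F || T | F
F | T | T || T | T
F | T | F || T | T
F | F | T || T | T
F | F | F || F | T
At P=T, Q=F, R=T we have φ true but ψ false, so φ does not entail ψ.

no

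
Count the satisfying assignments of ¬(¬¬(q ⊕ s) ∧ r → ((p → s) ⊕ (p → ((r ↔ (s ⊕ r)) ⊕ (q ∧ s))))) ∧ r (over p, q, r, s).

2

p | q | r | s | φ
- | - | - | - | -
1 | 1 | 1 | 1 | 0
1 | 1 | 1 | 0 | 0
1 | 1 | 0 | 1 | 0
1 | 1 | 0 | 0 | 0
1 | 0 | 1 | 1 | 0
1 | 0 | 1 | 0 | 0
1 | 0 | 0 | 1 | 0
1 | 0 | 0 | 0 | 0
0 | 1 | 1 | 1 | 0
0 | 1 | 1 | 0 | 1
0 | 1 | 0 | 1 | 0
0 | 1 | 0 | 0 | 0
0 | 0 | 1 | 1 | 1
0 | 0 | 1 | 0 | 0
0 | 0 | 0 | 1 | 0
0 | 0 | 0 | 0 | 0
The formula is true on 2 of the 16 rows.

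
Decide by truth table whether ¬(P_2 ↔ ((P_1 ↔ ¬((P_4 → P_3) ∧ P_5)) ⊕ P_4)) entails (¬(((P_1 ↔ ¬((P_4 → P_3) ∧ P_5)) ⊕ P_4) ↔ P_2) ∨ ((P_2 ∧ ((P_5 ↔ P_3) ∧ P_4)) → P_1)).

P_1 | P_2 | P_3 | P_4 | P_5 | φ | ψ
--- | --- | --- | --- | --- | - | -
 T  |  T  |  T  |  T  |  T  | F | T
 T  |  T  |  T  |  T  |  F  | T | T
 T  |  T  |  T  |  F  |  T  | T | T
 T  |  T  |  T  |  F  |  F  | F | T
 T  |  T  |  F  |  T  |  T  | T | T
 T  |  T  |  F  |  T  |  F  | T | T
 T  |  T  |  F  |  F  |  T  | T | T
 T  |  T  |  F  |  F  |  F  | F | T
 T  |  F  |  T  |  T  |  T  | T | T
 T  |  F  |  T  |  T  |  F  | F | T
 T  |  F  |  T  |  F  |  T  | F | T
 T  |  F  |  T  |  F  |  F  | T | T
 T  |  F  |  F  |  T  |  T  | F | T
 T  |  F  |  F  |  T  |  F  | F | T
 T  |  F  |  F  |  F  |  T  | F | T
 T  |  F  |  F  |  F  |  F  | T | T
 F  |  T  |  T  |  T  |  T  | T | T
 F  |  T  |  T  |  T  |  F  | F | T
 F  |  T  |  T  |  F  |  T  | F | T
 F  |  T  |  T  |  F  |  F  | T | T
 F  |  T  |  F  |  T  |  T  | F | T
 F  |  T  |  F  |  T  |  F  | F | F
 F  |  T  |  F  |  F  |  T  | F | T
 F  |  T  |  F  |  F  |  F  | T | T
 F  |  F  |  T  |  T  |  T  | F | T
 F  |  F  |  T  |  T  |  F  | T | T
 F  |  F  |  T  |  F  |  T  | T | T
 F  |  F  |  T  |  F  |  F  | F | T
 F  |  F  |  F  |  T  |  T  | T | T
 F  |  F  |  F  |  T  |  F  | T | T
 F  |  F  |  F  |  F  |  T  | T | T
 F  |  F  |  F  |  F  |  F  | F | T
In every row where φ is true, ψ is also true, so φ ⊨ ψ.

yes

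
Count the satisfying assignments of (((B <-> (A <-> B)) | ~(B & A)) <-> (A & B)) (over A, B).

1

  A      B    |    φ  
False  False  |  False
False   True  |  False
 True  False  |  False
 True   True  |   True
The formula is true on 1 of the 4 rows.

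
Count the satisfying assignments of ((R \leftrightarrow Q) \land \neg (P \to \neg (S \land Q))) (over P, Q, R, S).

1

  P   |   Q   |   R   |   S   | (R \leftrightarrow Q) | (S \land Q) | \neg (S \land Q) | (P \to \neg (S \land Q)) |   φ  
----- | ----- | ----- | ----- | --------------------- | ----------- | ---------------- | ------------------------ | -----
 True |  True |  True |  True |          True         |     True    |      False       |          False           |  True
 True |  True |  True | False |          True         |    False    |       True       |           True           | False
 True |  True | False |  True |         False         |     True    |      False       |          False           | False
 True |  True | False | False |         False         |    False    |       True       |           True           | False
 True | False |  True |  True |         False         |    False    |       True       |           True           | False
 True | False |  True | False |         False         |    False    |       True       |           True           | False
 True | False | False |  True |          True         |    False    |       True       |           True           | False
 True | False | False | False |          True         |    False    |       True       |           True           | False
False |  True |  True |  True |          True         |     True    |      False       |           True           | False
False |  True |  True | False |          True         |    False    |       True       |           True           | False
False |  True | False |  True |         False         |     True    |      False       |           True           | False
False |  True | False | False |         False         |    False    |       True       |           True           | False
False | False |  True |  True |         False         |    False    |       True       |           True           | False
False | False |  True | False |         False         |    False    |       True       |           True           | False
False | False | False |  True |          True         |    False    |       True       |           True           | False
False | False | False | False |          True         |    False    |       True       |           True           | False
The formula is true on 1 of the 16 rows.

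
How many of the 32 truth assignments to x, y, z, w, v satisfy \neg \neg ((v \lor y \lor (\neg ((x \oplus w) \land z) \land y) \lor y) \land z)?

12

  x   |   y   |   z   |   w   |   v   |   φ  
----- | ----- | ----- | ----- | ----- | -----
False | False | False | False | False | False
False | False | False | False |  True | False
False | False | False |  True | False | False
False | False | False |  True |  True | False
False | False |  True | False | False | False
False | False |  True | False |  True |  True
False | False |  True |  True | False | False
False | False |  True |  True |  True |  True
False |  True | False | False | False | False
False |  True | False | False |  True | False
False |  True | False |  True | False | False
False |  True | False |  True |  True | False
False |  True |  True | False | False |  True
False |  True |  True | False |  True |  True
False |  True |  True |  True | False |  True
False |  True |  True |  True |  True |  True
 True | False | False | False | False | False
 True | False | False | False |  True | False
 True | False | False |  True | False | False
 True | False | False |  True |  True | False
 True | False |  True | False | False | False
 True | False |  True | False |  True |  True
 True | False |  True |  True | False | False
 True | False |  True |  True |  True |  True
 True |  True | False | False | False | False
 True |  True | False | False |  True | False
 True |  True | False |  True | False | False
 True |  True | False |  True |  True | False
 True |  True |  True | False | False |  True
 True |  True |  True | False |  True |  True
 True |  True |  True |  True | False |  True
 True |  True |  True |  True |  True |  True
The formula is true on 12 of the 32 rows.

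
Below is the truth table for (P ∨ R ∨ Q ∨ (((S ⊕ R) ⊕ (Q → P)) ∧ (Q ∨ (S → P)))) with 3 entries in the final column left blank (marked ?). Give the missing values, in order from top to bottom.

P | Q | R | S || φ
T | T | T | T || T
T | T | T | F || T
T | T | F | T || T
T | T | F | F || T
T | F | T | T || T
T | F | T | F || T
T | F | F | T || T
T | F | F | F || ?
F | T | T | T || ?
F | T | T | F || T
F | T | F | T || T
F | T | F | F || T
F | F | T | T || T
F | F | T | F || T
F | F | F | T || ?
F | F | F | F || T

T, T, F

Row P=T, Q=F, R=F, S=F: (((S ⊕ R) ⊕ (Q → P)) ∧ (Q ∨ (S → P))) = T, so the formula = T.
Row P=F, Q=T, R=T, S=T: (((S ⊕ R) ⊕ (Q → P)) ∧ (Q ∨ (S → P))) = F, so the formula = T.
Row P=F, Q=F, R=F, S=T: (((S ⊕ R) ⊕ (Q → P)) ∧ (Q ∨ (S → P))) = F, so the formula = F.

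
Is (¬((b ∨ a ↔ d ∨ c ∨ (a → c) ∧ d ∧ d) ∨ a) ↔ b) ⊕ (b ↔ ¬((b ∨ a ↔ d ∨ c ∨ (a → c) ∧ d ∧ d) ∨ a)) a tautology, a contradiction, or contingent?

a  b  c  d  |  φ
F  F  F  F  |  F
F  F  F  T  |  F
F  F  T  F  |  F
F  F  T  T  |  F
F  T  F  F  |  F
F  T  F  T  |  F
F  T  T  F  |  F
F  T  T  T  |  F
T  F  F  F  |  F
T  F  F  T  |  F
T  F  T  F  |  F
T  F  T  T  |  F
T  T  F  F  |  F
T  T  F  T  |  F
T  T  T  F  |  F
T  T  T  T  |  F
Every row is F, so the formula is a contradiction.

contradiction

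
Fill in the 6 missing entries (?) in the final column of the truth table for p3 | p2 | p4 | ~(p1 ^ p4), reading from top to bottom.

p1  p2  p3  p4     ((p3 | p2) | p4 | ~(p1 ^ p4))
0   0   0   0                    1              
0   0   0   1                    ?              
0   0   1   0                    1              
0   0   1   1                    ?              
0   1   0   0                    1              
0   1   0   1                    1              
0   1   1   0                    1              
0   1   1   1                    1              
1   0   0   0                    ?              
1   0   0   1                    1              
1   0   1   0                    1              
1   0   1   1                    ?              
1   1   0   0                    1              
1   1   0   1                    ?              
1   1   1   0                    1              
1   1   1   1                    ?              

Row p1=0, p2=0, p3=0, p4=1: (p3 | p2) = 0, ~(p1 ^ p4) = 0, so ((p3 | p2) | p4 | ~(p1 ^ p4)) = 1.
Row p1=0, p2=0, p3=1, p4=1: (p3 | p2) = 1, ~(p1 ^ p4) = 0, so ((p3 | p2) | p4 | ~(p1 ^ p4)) = 1.
Row p1=1, p2=0, p3=0, p4=0: (p3 | p2) = 0, ~(p1 ^ p4) = 0, so ((p3 | p2) | p4 | ~(p1 ^ p4)) = 0.
Row p1=1, p2=0, p3=1, p4=1: (p3 | p2) = 1, ~(p1 ^ p4) = 1, so ((p3 | p2) | p4 | ~(p1 ^ p4)) = 1.
Row p1=1, p2=1, p3=0, p4=1: (p3 | p2) = 1, ~(p1 ^ p4) = 1, so ((p3 | p2) | p4 | ~(p1 ^ p4)) = 1.
Row p1=1, p2=1, p3=1, p4=1: (p3 | p2) = 1, ~(p1 ^ p4) = 1, so ((p3 | p2) | p4 | ~(p1 ^ p4)) = 1.

1, 1, 0, 1, 1, 1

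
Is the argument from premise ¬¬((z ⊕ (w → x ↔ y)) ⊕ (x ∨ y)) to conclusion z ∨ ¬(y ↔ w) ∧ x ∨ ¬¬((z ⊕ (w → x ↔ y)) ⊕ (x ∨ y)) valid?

yes

x | y | z | w | φ | ψ
- | - | - | - | - | -
T | T | T | T | T | T
T | T | T | F | T | T
T | T | F | T | F | F
T | T | F | F | F | T
T | F | T | T | F | T
T | F | T | F | F | T
T | F | F | T | T | T
T | F | F | F | T | T
F | T | T | T | F | T
F | T | T | F | T | T
F | T | F | T | T | T
F | T | F | F | F | F
F | F | T | T | F | T
F | F | T | F | T | T
F | F | F | T | T | T
F | F | F | F | F | F
In every row where φ is true, ψ is also true, so φ ⊨ ψ.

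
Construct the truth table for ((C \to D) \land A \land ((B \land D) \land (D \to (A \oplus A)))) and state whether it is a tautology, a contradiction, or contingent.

contradiction

A | B | C | D || φ
T | T | T | T || F
T | T | T | F || F
T | T | F | T || F
T | T | F | F || F
T | F | T | T || F
T | F | T | F || F
T | F | F | T || F
T | F | F | F || F
F | T | T | T || F
F | T | T | F || F
F | T | F | T || F
F | T | F | F || F
F | F | T | T || F
F | F | T | F || F
F | F | F | T || F
F | F | F | F || F
Every row is F, so the formula is a contradiction.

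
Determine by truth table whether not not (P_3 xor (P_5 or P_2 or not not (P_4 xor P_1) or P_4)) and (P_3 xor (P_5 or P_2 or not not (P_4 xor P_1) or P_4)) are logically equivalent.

equivalent

P_1 | P_2 | P_3 | P_4 | P_5 | φ | ψ
--- | --- | --- | --- | --- | - | -
 0  |  0  |  0  |  0  |  0  | 0 | 0
 0  |  0  |  0  |  0  |  1  | 1 | 1
 0  |  0  |  0  |  1  |  0  | 1 | 1
 0  |  0  |  0  |  1  |  1  | 1 | 1
 0  |  0  |  1  |  0  |  0  | 1 | 1
 0  |  0  |  1  |  0  |  1  | 0 | 0
 0  |  0  |  1  |  1  |  0  | 0 | 0
 0  |  0  |  1  |  1  |  1  | 0 | 0
 0  |  1  |  0  |  0  |  0  | 1 | 1
 0  |  1  |  0  |  0  |  1  | 1 | 1
 0  |  1  |  0  |  1  |  0  | 1 | 1
 0  |  1  |  0  |  1  |  1  | 1 | 1
 0  |  1  |  1  |  0  |  0  | 0 | 0
 0  |  1  |  1  |  0  |  1  | 0 | 0
 0  |  1  |  1  |  1  |  0  | 0 | 0
 0  |  1  |  1  |  1  |  1  | 0 | 0
 1  |  0  |  0  |  0  |  0  | 1 | 1
 1  |  0  |  0  |  0  |  1  | 1 | 1
 1  |  0  |  0  |  1  |  0  | 1 | 1
 1  |  0  |  0  |  1  |  1  | 1 | 1
 1  |  0  |  1  |  0  |  0  | 0 | 0
 1  |  0  |  1  |  0  |  1  | 0 | 0
 1  |  0  |  1  |  1  |  0  | 0 | 0
 1  |  0  |  1  |  1  |  1  | 0 | 0
 1  |  1  |  0  |  0  |  0  | 1 | 1
 1  |  1  |  0  |  0  |  1  | 1 | 1
 1  |  1  |  0  |  1  |  0  | 1 | 1
 1  |  1  |  0  |  1  |  1  | 1 | 1
 1  |  1  |  1  |  0  |  0  | 0 | 0
 1  |  1  |  1  |  0  |  1  | 0 | 0
 1  |  1  |  1  |  1  |  0  | 0 | 0
 1  |  1  |  1  |  1  |  1  | 0 | 0
The columns for φ and ψ agree on every row, so they are logically equivalent.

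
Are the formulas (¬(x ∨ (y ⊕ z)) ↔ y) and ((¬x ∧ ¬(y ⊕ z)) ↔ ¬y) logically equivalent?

not equivalent

x  y  z  |  φ  ψ
T  T  T  |  F  T
T  T  F  |  F  T
T  F  T  |  T  F
T  F  F  |  T  F
F  T  T  |  T  F
F  T  F  |  F  T
F  F  T  |  T  F
F  F  F  |  F  T
The columns differ at x=T, y=T, z=T (φ=F, ψ=T), so they are not equivalent.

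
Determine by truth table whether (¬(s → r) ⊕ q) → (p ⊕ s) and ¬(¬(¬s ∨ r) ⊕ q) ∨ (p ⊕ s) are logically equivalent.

equivalent

  p   |   q   |   r   |   s   |   φ   |   ψ  
----- | ----- | ----- | ----- | ----- | -----
False | False | False | False |  True |  True
False | False | False |  True |  True |  True
False | False |  True | False |  True |  True
False | False |  True |  True |  True |  True
False |  True | False | False | False | False
False |  True | False |  True |  True |  True
False |  True |  True | False | False | False
False |  True |  True |  True |  True |  True
 True | False | False | False |  True |  True
 True | False | False |  True | False | False
 True | False |  True | False |  True |  True
 True | False |  True |  True |  True |  True
 True |  True | False | False |  True |  True
 True |  True | False |  True |  True |  True
 True |  True |  True | False |  True |  True
 True |  True |  True |  True | False | False
The columns for φ and ψ agree on every row, so they are logically equivalent.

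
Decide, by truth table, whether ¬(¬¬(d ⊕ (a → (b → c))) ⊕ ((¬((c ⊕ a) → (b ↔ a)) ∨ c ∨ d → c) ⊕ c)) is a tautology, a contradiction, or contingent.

contingent

  a      b      c      d    |  (b → c)  (a → (b → c))  (d ⊕ (a → (b → c)))  ¬(d ⊕ (a → (b → c)))  ¬¬(d ⊕ (a → (b → c)))  (c ⊕ a)  (b ↔ a)  ((c ⊕ a) → (b ↔ a))  ¬((c ⊕ a) → (b ↔ a))  (c ∨ d)    φ  
False  False  False  False  |    True        True              True                False                   True           False     True           True                False           False    True
False  False  False   True  |    True        True             False                 True                  False           False     True           True                False            True    True
False  False   True  False  |    True        True              True                False                   True            True     True           True                False            True   False
False  False   True   True  |    True        True             False                 True                  False            True     True           True                False            True    True
False   True  False  False  |   False        True              True                False                   True           False    False           True                False           False    True
False   True  False   True  |   False        True             False                 True                  False           False    False           True                False            True    True
False   True   True  False  |    True        True              True                False                   True            True    False          False                 True            True   False
False   True   True   True  |    True        True             False                 True                  False            True    False          False                 True            True    True
 True  False  False  False  |    True        True              True                False                   True            True    False          False                 True           False   False
 True  False  False   True  |    True        True             False                 True                  False            True    False          False                 True            True    True
 True  False   True  False  |    True        True              True                False                   True           False    False           True                False            True   False
 True  False   True   True  |    True        True             False                 True                  False           False    False           True                False            True    True
 True   True  False  False  |   False       False             False                 True                  False            True     True           True                False           False   False
 True   True  False   True  |   False       False              True                False                   True            True     True           True                False            True   False
 True   True   True  False  |    True        True              True                False                   True           False     True           True                False            True   False
 True   True   True   True  |    True        True             False                 True                  False           False     True           True                False            True    True
9 of 16 rows are True, so the formula is contingent.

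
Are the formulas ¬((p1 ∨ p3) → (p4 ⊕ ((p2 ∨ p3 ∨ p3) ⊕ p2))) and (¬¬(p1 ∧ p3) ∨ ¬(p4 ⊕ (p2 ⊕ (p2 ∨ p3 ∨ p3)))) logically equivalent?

p1 | p2 | p3 | p4 || φ | ψ
T  | T  | T  | T  || F | T
T  | T  | T  | F  || T | T
T  | T  | F  | T  || F | F
T  | T  | F  | F  || T | T
T  | F  | T  | T  || T | T
T  | F  | T  | F  || F | T
T  | F  | F  | T  || F | F
T  | F  | F  | F  || T | T
F  | T  | T  | T  || F | F
F  | T  | T  | F  || T | T
F  | T  | F  | T  || F | F
F  | T  | F  | F  || F | T
F  | F  | T  | T  || T | T
F  | F  | T  | F  || F | F
F  | F  | F  | T  || F | F
F  | F  | F  | F  || F | T
The columns differ at p1=T, p2=T, p3=T, p4=T (φ=F, ψ=T), so they are not equivalent.

not equivalent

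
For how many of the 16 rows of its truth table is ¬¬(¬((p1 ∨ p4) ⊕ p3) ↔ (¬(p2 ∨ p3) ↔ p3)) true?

p1  p2  p3  p4  |  φ
1   1   1   1   |  0
1   1   1   0   |  0
1   1   0   1   |  0
1   1   0   0   |  0
1   0   1   1   |  0
1   0   1   0   |  0
1   0   0   1   |  1
1   0   0   0   |  1
0   1   1   1   |  0
0   1   1   0   |  1
0   1   0   1   |  0
0   1   0   0   |  1
0   0   1   1   |  0
0   0   1   0   |  1
0   0   0   1   |  1
0   0   0   0   |  0
The formula is true on 6 of the 16 rows.

6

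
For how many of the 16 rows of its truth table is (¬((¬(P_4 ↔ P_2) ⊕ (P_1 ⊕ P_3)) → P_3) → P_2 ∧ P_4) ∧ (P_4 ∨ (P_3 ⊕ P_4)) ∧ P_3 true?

P_1  P_2  P_3  P_4  |  (P_4 ↔ P_2)  ¬(P_4 ↔ P_2)  (P_1 ⊕ P_3)  (¬(P_4 ↔ P_2) ⊕ (P_1 ⊕ P_3))  (P_2 ∧ P_4)  (P_3 ⊕ P_4)  (P_4 ∨ (P_3 ⊕ P_4))  ((P_4 ∨ (P_3 ⊕ P_4)) ∧ P_3)  φ
 T    T    T    T   |       T            F             F                    F                     T            F                T                        T               T
 T    T    T    F   |       F            T             F                    T                     F            T                T                        T               T
 T    T    F    T   |       T            F             T                    T                     T            T                T                        F               F
 T    T    F    F   |       F            T             T                    F                     F            F                F                        F               F
 T    F    T    T   |       F            T             F                    T                     F            F                T                        T               T
 T    F    T    F   |       T            F             F                    F                     F            T                T                        T               T
 T    F    F    T   |       F            T             T                    F                     F            T                T                        F               F
 T    F    F    F   |       T            F             T                    T                     F            F                F                        F               F
 F    T    T    T   |       T            F             T                    T                     T            F                T                        T               T
 F    T    T    F   |       F            T             T                    F                     F            T                T                        T               T
 F    T    F    T   |       T            F             F                    F                     T            T                T                        F               F
 F    T    F    F   |       F            T             F                    T                     F            F                F                        F               F
 F    F    T    T   |       F            T             T                    F                     F            F                T                        T               T
 F    F    T    F   |       T            F             T                    T                     F            T                T                        T               T
 F    F    F    T   |       F            T             F                    T                     F            T                T                        F               F
 F    F    F    F   |       T            F             F                    F                     F            F                F                        F               F
The formula is true on 8 of the 16 rows.

8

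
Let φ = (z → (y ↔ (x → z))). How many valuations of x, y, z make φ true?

6

x  y  z  |  (z → (y ↔ (x → z)))
F  F  F  |           T         
F  F  T  |           F         
F  T  F  |           T         
F  T  T  |           T         
T  F  F  |           T         
T  F  T  |           F         
T  T  F  |           T         
T  T  T  |           T         
The formula is true on 6 of the 8 rows.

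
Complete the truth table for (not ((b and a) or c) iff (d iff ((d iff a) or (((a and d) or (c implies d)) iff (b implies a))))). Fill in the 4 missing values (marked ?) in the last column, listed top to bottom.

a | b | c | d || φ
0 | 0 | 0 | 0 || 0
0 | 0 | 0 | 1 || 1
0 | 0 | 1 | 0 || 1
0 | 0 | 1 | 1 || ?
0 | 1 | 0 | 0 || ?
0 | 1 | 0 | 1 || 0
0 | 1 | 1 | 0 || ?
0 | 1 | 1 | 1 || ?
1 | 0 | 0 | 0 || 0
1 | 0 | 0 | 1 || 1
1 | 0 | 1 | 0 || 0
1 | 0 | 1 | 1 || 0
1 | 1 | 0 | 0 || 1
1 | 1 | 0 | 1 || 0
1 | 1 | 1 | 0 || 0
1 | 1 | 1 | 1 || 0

0, 0, 1, 1

Row a=0, b=0, c=1, d=1: not ((b and a) or c) = 0, (d iff ((d iff a) or (((a and d) or (c implies d)) iff (b implies a)))) = 1, so the formula = 0.
Row a=0, b=1, c=0, d=0: not ((b and a) or c) = 1, (d iff ((d iff a) or (((a and d) or (c implies d)) iff (b implies a)))) = 0, so the formula = 0.
Row a=0, b=1, c=1, d=0: not ((b and a) or c) = 0, (d iff ((d iff a) or (((a and d) or (c implies d)) iff (b implies a)))) = 0, so the formula = 1.
Row a=0, b=1, c=1, d=1: not ((b and a) or c) = 0, (d iff ((d iff a) or (((a and d) or (c implies d)) iff (b implies a)))) = 0, so the formula = 1.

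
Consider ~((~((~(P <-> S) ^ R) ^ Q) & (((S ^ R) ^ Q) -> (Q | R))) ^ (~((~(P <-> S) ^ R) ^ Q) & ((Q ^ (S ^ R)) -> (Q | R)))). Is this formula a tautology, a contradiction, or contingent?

P | Q | R | S || φ
1 | 1 | 1 | 1 || 1
1 | 1 | 1 | 0 || 1
1 | 1 | 0 | 1 || 1
1 | 1 | 0 | 0 || 1
1 | 0 | 1 | 1 || 1
1 | 0 | 1 | 0 || 1
1 | 0 | 0 | 1 || 1
1 | 0 | 0 | 0 || 1
0 | 1 | 1 | 1 || 1
0 | 1 | 1 | 0 || 1
0 | 1 | 0 | 1 || 1
0 | 1 | 0 | 0 || 1
0 | 0 | 1 | 1 || 1
0 | 0 | 1 | 0 || 1
0 | 0 | 0 | 1 || 1
0 | 0 | 0 | 0 || 1
Every row is 1, so the formula is a tautology.

tautology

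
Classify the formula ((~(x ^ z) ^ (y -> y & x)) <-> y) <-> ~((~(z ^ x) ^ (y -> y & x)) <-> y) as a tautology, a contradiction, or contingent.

contradiction

  x   |   y   |   z   ||   φ  
 True |  True |  True || False
 True |  True | False || False
 True | False |  True || False
 True | False | False || False
False |  True |  True || False
False |  True | False || False
False | False |  True || False
False | False | False || False
Every row is False, so the formula is a contradiction.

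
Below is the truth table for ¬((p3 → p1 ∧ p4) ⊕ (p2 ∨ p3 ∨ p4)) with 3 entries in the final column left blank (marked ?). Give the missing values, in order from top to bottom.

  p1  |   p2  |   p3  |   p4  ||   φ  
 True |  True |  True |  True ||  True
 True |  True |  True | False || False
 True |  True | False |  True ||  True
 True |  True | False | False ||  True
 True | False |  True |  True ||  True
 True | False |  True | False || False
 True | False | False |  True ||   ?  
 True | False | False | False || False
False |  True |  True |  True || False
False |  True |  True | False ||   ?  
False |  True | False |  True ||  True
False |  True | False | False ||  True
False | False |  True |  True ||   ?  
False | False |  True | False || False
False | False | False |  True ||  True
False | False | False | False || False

True, False, False

Row p1=True, p2=False, p3=False, p4=True: (p3 → p1 ∧ p4) = True, (p2 ∨ p3 ∨ p4) = True, ((p3 → p1 ∧ p4) ⊕ (p2 ∨ p3 ∨ p4)) = False, so the formula = True.
Row p1=False, p2=True, p3=True, p4=False: (p3 → p1 ∧ p4) = False, (p2 ∨ p3 ∨ p4) = True, ((p3 → p1 ∧ p4) ⊕ (p2 ∨ p3 ∨ p4)) = True, so the formula = False.
Row p1=False, p2=False, p3=True, p4=True: (p3 → p1 ∧ p4) = False, (p2 ∨ p3 ∨ p4) = True, ((p3 → p1 ∧ p4) ⊕ (p2 ∨ p3 ∨ p4)) = True, so the formula = False.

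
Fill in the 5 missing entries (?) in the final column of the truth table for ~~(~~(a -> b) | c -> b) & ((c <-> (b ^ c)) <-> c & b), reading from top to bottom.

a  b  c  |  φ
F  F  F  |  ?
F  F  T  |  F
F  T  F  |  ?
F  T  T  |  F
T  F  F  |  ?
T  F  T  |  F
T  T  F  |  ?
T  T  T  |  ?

F, T, F, T, F

Row a=F, b=F, c=F: ~~(~~(a -> b) | c -> b) = F, ((c <-> (b ^ c)) <-> c & b) = F, so the formula = F.
Row a=F, b=T, c=F: ~~(~~(a -> b) | c -> b) = T, ((c <-> (b ^ c)) <-> c & b) = T, so the formula = T.
Row a=T, b=F, c=F: ~~(~~(a -> b) | c -> b) = T, ((c <-> (b ^ c)) <-> c & b) = F, so the formula = F.
Row a=T, b=T, c=F: ~~(~~(a -> b) | c -> b) = T, ((c <-> (b ^ c)) <-> c & b) = T, so the formula = T.
Row a=T, b=T, c=T: ~~(~~(a -> b) | c -> b) = T, ((c <-> (b ^ c)) <-> c & b) = F, so the formula = F.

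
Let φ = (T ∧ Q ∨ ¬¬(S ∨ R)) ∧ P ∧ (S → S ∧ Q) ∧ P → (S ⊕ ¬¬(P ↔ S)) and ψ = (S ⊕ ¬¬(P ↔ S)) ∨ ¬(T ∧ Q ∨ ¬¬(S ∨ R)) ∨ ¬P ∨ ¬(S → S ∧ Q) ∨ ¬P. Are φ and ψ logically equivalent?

  P      Q      R      S      T    |    φ      ψ  
False  False  False  False  False  |   True   True
False  False  False  False   True  |   True   True
False  False  False   True  False  |   True   True
False  False  False   True   True  |   True   True
False  False   True  False  False  |   True   True
False  False   True  False   True  |   True   True
False  False   True   True  False  |   True   True
False  False   True   True   True  |   True   True
False   True  False  False  False  |   True   True
False   True  False  False   True  |   True   True
False   True  False   True  False  |   True   True
False   True  False   True   True  |   True   True
False   True   True  False  False  |   True   True
False   True   True  False   True  |   True   True
False   True   True   True  False  |   True   True
False   True   True   True   True  |   True   True
 True  False  False  False  False  |   True   True
 True  False  False  False   True  |   True   True
 True  False  False   True  False  |   True   True
 True  False  False   True   True  |   True   True
 True  False   True  False  False  |  False  False
 True  False   True  False   True  |  False  False
 True  False   True   True  False  |   True   True
 True  False   True   True   True  |   True   True
 True   True  False  False  False  |   True   True
 True   True  False  False   True  |  False  False
 True   True  False   True  False  |  False  False
 True   True  False   True   True  |  False  False
 True   True   True  False  False  |  False  False
 True   True   True  False   True  |  False  False
 True   True   True   True  False  |  False  False
 True   True   True   True   True  |  False  False
The columns for φ and ψ agree on every row, so they are logically equivalent.

equivalent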